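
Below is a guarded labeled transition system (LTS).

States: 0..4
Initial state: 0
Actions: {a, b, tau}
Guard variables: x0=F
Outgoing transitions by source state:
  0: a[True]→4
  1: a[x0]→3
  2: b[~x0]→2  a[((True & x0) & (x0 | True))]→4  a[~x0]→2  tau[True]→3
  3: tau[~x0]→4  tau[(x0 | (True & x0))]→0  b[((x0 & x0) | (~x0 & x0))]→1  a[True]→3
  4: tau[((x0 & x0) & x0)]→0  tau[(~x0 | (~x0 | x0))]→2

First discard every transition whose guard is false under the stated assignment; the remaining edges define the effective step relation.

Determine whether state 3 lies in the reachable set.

7 transition(s) survive guard evaluation.
depth 0: {0}
depth 1: {4}  now seen {0,4}
depth 2: {2}  now seen {0,2,4}
depth 3: {3}  now seen {0,2,3,4}
Reach set: {0,2,3,4}
trace reaching 3: a·tau·tau

Answer: REACHABLE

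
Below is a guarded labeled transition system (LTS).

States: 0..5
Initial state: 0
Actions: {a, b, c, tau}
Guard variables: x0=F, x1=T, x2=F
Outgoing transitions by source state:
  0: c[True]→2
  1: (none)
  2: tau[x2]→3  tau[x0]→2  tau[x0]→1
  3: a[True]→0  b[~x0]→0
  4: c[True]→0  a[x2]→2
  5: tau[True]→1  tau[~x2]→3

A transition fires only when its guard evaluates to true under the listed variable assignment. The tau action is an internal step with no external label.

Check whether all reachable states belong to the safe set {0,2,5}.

Allowed set {0,2,5}
R = {0,2}
  0: ✓
  2: ✓

Answer: INVARIANT HOLDS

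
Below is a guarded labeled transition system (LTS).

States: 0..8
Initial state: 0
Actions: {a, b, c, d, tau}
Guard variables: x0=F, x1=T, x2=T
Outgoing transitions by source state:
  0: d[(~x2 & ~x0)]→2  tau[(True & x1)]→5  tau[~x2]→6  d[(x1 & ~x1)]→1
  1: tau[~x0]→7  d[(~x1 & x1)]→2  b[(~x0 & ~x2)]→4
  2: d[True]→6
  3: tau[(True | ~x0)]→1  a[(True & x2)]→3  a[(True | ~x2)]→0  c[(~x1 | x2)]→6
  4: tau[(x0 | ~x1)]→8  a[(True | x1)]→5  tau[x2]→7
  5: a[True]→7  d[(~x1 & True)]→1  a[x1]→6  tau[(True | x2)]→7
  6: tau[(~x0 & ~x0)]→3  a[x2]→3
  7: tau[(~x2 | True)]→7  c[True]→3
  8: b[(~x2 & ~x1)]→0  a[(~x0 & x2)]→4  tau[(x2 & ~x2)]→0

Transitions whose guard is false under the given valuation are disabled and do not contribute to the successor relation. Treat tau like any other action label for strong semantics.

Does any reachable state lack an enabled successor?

Answer: DEADLOCK-FREE

Analysis:
Reach set: {0,1,3,5,6,7}
  0: tau→5  [1 out]
  1: tau→7  [1 out]
  3: a→0  a→3  c→6  tau→1  [4 out]
  5: a→6  a→7  tau→7  [3 out]
  6: a→3  tau→3  [2 out]
  7: c→3  tau→7  [2 out]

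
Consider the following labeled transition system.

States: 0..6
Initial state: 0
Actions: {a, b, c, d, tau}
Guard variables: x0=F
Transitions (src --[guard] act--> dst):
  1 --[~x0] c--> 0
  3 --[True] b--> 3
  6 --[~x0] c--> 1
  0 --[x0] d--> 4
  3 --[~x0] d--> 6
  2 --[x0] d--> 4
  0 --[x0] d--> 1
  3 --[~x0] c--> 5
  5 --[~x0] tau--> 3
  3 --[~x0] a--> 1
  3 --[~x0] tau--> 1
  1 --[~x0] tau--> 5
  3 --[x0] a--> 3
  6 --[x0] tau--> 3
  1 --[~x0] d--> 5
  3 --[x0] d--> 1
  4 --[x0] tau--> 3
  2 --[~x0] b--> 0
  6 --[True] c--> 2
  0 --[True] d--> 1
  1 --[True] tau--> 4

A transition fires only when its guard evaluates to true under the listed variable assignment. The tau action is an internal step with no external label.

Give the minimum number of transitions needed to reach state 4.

Answer: 2

Trace:
Breadth-first toward 4:
  depth 0: {0}
  depth 1: {1}
  depth 2: {4,5}
first hit 4 at d=2 via d·tau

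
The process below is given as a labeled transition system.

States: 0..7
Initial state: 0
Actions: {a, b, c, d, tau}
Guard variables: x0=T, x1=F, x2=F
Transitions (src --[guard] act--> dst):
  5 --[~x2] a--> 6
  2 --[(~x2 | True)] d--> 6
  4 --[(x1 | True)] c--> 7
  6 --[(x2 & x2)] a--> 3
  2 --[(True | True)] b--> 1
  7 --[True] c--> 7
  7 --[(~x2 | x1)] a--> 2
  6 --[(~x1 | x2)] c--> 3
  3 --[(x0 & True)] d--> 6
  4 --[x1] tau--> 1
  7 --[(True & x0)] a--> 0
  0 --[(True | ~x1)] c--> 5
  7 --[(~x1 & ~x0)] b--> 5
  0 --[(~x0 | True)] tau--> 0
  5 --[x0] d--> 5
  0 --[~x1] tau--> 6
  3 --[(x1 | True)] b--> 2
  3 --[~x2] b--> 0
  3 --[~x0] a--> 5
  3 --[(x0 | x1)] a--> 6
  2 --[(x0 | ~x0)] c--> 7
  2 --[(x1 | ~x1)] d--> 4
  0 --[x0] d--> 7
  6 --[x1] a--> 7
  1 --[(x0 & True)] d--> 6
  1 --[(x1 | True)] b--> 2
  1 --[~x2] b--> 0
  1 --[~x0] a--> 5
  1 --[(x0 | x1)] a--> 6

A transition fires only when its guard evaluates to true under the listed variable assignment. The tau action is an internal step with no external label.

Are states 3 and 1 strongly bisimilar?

Compute ~ classes (split until stable):
  round 0: {{0,1,2,3,4,5,6,7}}
  round 1: {{0},{1,3},{2},{4,6},{5},{7}}
  round 2: {{0},{1,3},{2},{4},{5},{6},{7}}
stable after 3 split(s): 7 block(s)
[3]={1,3}  [1]={1,3}

Answer: BISIMILAR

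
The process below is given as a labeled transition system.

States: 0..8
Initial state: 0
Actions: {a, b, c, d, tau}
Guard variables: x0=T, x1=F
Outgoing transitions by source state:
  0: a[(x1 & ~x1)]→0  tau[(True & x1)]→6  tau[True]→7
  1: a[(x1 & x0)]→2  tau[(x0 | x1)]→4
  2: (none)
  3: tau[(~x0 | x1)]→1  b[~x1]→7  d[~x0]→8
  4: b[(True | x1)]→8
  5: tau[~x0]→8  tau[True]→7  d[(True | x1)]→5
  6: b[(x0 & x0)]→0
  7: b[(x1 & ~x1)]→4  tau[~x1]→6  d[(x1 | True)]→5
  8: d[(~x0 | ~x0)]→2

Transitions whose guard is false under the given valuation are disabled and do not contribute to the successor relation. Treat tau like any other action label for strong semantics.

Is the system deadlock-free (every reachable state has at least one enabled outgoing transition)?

R = {0,5,6,7}
  0: tau→7  [1 out]
  5: d→5  tau→7  [2 out]
  6: b→0  [1 out]
  7: d→5  tau→6  [2 out]

Answer: DEADLOCK-FREE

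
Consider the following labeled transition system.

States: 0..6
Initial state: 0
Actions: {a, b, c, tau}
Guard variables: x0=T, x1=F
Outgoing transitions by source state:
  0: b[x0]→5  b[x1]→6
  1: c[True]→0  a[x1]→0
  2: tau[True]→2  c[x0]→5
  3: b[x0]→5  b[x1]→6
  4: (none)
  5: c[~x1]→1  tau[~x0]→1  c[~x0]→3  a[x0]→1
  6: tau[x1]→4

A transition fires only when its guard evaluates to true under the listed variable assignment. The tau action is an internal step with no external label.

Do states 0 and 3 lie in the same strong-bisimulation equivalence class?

Answer: BISIMILAR

Working:
Compute ~ classes (split until stable):
  π0 = {{0,1,2,3,4,5,6}}
  π1 = {{0,3},{1},{2},{4,6},{5}}
Fixed point at round 2; 5 class(es).
0∈{0,3}, 3∈{0,3}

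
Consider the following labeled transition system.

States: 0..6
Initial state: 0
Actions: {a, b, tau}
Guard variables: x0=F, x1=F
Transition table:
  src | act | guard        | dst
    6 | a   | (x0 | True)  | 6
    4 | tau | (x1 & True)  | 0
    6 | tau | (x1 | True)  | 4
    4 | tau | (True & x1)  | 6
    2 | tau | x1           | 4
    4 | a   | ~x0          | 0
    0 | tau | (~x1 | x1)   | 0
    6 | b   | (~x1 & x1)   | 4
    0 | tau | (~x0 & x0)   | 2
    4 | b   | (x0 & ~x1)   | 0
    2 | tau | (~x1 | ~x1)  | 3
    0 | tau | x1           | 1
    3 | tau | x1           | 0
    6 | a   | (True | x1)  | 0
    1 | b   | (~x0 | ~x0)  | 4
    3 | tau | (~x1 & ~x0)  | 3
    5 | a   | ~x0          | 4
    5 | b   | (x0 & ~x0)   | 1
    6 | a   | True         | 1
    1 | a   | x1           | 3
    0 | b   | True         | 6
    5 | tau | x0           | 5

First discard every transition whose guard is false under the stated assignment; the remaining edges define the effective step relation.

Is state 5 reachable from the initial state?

Answer: UNREACHABLE

Working:
Guard filter leaves 11 enabled edge(s).
L0 = {0}
L1 = {6}  cumulative {0,6}
L2 = {1,4}  cumulative {0,1,4,6}
Reachable = {0,1,4,6}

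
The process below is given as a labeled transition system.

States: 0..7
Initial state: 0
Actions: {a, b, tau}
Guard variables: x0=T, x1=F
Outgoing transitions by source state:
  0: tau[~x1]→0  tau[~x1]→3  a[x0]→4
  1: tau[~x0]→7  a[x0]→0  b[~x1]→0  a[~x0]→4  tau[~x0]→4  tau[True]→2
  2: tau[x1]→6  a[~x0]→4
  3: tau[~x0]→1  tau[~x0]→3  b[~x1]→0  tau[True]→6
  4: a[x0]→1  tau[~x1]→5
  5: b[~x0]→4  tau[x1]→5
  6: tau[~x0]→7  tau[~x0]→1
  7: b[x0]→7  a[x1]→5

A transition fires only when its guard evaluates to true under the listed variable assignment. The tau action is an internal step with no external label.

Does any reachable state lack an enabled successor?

Reach set: {0,1,2,3,4,5,6}
  0: a→4  tau→0  tau→3  [deg 3]
  1: a→0  b→0  tau→2  [deg 3]
  2: ∅  [deadlock]
  3: b→0  tau→6  [deg 2]
  4: a→1  tau→5  [deg 2]
  5: ∅  [deadlock]
  6: ∅  [deadlock]
Path to 2: a·a·tau

Answer: DEADLOCK at state 2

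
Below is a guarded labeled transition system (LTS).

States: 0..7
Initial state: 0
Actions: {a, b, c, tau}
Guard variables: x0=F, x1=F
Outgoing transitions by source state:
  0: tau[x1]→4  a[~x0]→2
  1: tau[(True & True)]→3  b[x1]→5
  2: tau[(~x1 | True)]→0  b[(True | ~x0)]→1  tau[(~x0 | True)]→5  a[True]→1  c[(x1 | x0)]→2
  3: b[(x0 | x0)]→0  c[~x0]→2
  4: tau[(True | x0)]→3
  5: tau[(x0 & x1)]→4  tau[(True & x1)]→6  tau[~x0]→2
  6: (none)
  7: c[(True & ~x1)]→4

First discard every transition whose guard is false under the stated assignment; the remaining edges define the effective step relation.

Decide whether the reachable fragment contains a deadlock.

Answer: DEADLOCK-FREE

Trace:
R = {0,1,2,3,5}
  0: a→2  [1 exit(s)]
  1: tau→3  [1 exit(s)]
  2: a→1  b→1  tau→0  tau→5  [4 exit(s)]
  3: c→2  [1 exit(s)]
  5: tau→2  [1 exit(s)]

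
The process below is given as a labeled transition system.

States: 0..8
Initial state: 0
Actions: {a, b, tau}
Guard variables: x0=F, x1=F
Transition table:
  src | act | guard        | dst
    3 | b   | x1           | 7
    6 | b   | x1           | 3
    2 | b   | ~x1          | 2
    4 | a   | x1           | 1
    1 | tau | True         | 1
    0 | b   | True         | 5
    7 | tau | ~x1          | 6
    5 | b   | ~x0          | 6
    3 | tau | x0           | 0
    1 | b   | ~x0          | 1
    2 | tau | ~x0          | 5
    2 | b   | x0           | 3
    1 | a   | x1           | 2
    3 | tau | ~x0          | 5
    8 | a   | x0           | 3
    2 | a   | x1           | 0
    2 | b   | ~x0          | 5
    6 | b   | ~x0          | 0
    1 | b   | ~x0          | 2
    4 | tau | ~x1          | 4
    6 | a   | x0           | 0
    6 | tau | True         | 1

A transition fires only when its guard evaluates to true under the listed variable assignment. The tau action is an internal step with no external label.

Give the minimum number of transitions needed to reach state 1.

Breadth-first toward 1:
  Layer 0: {0}
  Layer 1: {5}
  Layer 2: {6}
  Layer 3: {1}
depth(1)=3, e.g. b·b·tau

Answer: 3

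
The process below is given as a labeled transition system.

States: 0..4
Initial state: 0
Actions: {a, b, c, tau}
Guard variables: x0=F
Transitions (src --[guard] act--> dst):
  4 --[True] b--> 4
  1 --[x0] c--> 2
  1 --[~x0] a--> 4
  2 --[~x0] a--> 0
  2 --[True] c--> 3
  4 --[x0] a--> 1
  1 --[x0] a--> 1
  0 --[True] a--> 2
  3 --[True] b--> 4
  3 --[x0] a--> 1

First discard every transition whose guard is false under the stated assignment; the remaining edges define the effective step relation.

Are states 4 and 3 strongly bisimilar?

Refine partition for ~:
  round 0: {{0,1,2,3,4}}
  round 1: {{0,1},{2},{3,4}}
  round 2: {{0},{1},{2},{3,4}}
stable after 3 split(s): 4 block(s)
class of 4: {3,4}; class of 3: {3,4}

Answer: BISIMILAR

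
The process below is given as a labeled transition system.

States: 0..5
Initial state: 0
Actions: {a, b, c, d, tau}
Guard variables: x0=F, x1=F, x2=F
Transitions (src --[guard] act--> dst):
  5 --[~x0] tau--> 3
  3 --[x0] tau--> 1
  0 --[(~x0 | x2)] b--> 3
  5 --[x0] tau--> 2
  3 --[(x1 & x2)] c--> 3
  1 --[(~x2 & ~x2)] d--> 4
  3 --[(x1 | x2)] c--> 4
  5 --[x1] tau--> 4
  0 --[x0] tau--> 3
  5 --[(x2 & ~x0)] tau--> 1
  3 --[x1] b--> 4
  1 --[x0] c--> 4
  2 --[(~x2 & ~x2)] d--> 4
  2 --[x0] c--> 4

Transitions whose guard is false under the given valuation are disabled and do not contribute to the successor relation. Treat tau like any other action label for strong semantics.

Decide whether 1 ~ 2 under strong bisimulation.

Answer: BISIMILAR

Trace:
Refine partition for ~:
  π0 = {{0,1,2,3,4,5}}
  π1 = {{0},{1,2},{3,4},{5}}
4 equivalence class(es) (converged in 2)
[1]={1,2}  [2]={1,2}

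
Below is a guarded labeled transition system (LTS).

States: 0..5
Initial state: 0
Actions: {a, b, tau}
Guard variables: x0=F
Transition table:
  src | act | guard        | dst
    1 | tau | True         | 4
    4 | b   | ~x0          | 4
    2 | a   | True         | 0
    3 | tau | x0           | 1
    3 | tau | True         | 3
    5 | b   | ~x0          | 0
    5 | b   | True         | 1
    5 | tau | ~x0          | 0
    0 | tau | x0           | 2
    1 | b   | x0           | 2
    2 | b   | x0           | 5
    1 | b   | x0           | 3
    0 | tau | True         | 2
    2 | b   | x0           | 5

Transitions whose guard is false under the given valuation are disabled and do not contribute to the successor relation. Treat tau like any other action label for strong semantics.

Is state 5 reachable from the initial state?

Answer: UNREACHABLE

Working:
Guard filter leaves 8 enabled edge(s).
L0 = {0}
L1 = {2}  now seen {0,2}
Reach set: {0,2}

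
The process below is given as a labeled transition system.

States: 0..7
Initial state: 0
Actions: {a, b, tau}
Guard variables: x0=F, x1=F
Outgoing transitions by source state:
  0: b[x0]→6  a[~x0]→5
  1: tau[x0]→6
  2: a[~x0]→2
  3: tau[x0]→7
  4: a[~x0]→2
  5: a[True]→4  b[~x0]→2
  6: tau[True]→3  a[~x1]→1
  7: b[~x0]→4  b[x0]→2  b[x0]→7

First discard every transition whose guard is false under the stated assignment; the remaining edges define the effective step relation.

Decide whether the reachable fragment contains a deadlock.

Answer: DEADLOCK-FREE

Working:
Reach set: {0,2,4,5}
  0: a→5  [1 out]
  2: a→2  [1 out]
  4: a→2  [1 out]
  5: a→4  b→2  [2 out]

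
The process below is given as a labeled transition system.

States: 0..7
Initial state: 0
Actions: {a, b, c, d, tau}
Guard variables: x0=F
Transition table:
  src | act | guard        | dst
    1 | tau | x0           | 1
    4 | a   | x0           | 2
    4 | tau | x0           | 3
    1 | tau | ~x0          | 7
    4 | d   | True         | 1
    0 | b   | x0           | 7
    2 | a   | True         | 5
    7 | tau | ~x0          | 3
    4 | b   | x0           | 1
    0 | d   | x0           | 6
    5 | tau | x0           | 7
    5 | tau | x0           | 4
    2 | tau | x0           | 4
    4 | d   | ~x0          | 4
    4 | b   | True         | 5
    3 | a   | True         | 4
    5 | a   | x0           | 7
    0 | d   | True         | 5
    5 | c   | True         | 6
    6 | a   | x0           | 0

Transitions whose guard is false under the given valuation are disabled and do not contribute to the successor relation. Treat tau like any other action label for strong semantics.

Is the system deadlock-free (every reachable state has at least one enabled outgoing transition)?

Reach set: {0,5,6}
  0: d→5  [1 exit(s)]
  5: c→6  [1 exit(s)]
  6: ∅  [no exit]
Path to 6: d·c

Answer: DEADLOCK at state 6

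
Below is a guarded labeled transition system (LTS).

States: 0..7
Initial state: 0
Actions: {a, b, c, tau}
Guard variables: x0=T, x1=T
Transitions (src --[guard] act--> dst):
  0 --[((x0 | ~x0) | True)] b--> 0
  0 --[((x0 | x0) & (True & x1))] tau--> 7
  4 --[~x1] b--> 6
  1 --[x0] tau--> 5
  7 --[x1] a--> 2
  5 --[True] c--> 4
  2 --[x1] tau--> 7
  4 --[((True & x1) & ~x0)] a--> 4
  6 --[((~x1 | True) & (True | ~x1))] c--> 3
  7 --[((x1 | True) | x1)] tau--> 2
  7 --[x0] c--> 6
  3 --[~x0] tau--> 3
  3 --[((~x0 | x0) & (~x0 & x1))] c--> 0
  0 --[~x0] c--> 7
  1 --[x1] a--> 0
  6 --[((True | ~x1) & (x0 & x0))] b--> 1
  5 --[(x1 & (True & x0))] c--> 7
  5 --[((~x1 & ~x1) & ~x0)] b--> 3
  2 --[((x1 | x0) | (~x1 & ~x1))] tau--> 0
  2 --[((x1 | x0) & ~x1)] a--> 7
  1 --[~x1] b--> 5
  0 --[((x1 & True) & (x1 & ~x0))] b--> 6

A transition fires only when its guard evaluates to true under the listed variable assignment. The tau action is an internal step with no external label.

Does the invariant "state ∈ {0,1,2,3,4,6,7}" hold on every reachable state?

Inv-set: {0,1,2,3,4,6,7}
R = {0,1,2,3,4,5,6,7}
  0: safe
  1: safe
  2: safe
  3: safe
  4: safe
  5: ✗ unsafe
  6: safe
  7: safe
witness against invariant: tau·c·b·tau → 5

Answer: INVARIANT VIOLATED at state 5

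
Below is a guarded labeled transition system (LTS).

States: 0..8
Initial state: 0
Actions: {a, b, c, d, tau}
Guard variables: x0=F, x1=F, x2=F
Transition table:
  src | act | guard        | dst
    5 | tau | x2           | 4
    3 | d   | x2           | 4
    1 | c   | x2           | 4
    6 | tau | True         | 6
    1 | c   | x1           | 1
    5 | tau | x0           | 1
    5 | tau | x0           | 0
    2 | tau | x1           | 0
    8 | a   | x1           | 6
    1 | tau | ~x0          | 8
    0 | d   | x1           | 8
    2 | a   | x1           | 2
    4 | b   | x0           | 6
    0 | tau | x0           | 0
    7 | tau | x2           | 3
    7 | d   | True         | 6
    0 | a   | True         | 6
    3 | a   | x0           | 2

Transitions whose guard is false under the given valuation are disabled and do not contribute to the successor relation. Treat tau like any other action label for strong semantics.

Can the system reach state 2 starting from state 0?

Answer: UNREACHABLE

Trace:
Guard filter leaves 4 enabled edge(s).
depth 0: {0}
depth 1: {6}  total {0,6}
R = {0,6}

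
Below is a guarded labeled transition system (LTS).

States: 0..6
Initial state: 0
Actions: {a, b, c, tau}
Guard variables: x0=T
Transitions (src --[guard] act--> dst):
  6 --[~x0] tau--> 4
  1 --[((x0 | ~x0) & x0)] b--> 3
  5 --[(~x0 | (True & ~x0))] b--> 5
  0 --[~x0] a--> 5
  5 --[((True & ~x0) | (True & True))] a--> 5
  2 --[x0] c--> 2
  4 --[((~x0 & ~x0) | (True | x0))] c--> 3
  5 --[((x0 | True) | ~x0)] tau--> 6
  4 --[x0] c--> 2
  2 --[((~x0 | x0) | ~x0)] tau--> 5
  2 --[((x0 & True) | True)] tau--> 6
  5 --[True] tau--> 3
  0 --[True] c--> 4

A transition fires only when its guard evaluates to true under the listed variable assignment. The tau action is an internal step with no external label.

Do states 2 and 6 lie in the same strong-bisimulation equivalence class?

Answer: NOT BISIMILAR

Analysis:
Compute ~ classes (split until stable):
  round 0: {{0,1,2,3,4,5,6}}
  round 1: {{0,4},{1},{2},{3,6},{5}}
  round 2: {{0},{1},{2},{3,6},{4},{5}}
6 equivalence class(es) (converged in 3)
class of 2: {2}; class of 6: {3,6}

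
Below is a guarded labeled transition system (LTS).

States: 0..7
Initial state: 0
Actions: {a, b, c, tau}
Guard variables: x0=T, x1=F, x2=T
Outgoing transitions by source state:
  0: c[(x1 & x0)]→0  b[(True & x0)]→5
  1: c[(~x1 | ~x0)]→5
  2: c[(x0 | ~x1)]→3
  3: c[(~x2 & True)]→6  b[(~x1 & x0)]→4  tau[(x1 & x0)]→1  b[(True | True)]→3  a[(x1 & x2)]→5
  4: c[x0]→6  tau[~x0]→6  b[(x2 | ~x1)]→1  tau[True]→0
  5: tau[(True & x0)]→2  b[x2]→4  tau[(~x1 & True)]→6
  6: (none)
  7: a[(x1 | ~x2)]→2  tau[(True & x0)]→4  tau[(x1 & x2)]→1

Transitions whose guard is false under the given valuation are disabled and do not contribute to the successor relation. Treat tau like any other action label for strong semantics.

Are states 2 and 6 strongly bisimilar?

Refine partition for ~:
  π0 = {{0,1,2,3,4,5,6,7}}
  π1 = {{0,3},{1,2},{4},{5},{6},{7}}
  π2 = {{0},{1},{2},{3},{4},{5},{6},{7}}
8 equivalence class(es) (converged in 3)
2∈{2}, 6∈{6}

Answer: NOT BISIMILAR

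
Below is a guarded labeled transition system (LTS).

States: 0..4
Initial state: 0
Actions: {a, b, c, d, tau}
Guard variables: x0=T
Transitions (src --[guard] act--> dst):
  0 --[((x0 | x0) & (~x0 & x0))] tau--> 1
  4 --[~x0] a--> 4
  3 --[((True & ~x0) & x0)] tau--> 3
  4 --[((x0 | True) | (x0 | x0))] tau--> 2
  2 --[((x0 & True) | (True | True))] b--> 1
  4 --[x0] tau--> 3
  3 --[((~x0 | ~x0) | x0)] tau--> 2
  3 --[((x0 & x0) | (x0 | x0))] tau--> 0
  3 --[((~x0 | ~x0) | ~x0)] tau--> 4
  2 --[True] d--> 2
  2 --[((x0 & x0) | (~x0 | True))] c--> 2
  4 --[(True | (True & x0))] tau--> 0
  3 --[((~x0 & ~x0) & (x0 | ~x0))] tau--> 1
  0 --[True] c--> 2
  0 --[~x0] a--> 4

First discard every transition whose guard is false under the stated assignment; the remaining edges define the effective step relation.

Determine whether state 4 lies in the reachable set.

Guard filter leaves 9 enabled edge(s).
Layer 0: {0}
Layer 1: {2}  total {0,2}
Layer 2: {1}  total {0,1,2}
Reach set: {0,1,2}

Answer: UNREACHABLE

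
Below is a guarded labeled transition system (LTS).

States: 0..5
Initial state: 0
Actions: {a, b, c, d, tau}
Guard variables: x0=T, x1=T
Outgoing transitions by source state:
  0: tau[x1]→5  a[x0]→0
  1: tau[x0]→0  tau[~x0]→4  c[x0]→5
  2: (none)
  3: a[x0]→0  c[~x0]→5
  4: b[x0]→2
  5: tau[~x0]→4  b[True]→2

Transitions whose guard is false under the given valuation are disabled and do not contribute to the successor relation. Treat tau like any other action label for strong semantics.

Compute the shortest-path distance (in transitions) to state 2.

Breadth-first toward 2:
  L0 = {0}
  L1 = {5}
  L2 = {2}
depth(2)=2, e.g. tau·b

Answer: 2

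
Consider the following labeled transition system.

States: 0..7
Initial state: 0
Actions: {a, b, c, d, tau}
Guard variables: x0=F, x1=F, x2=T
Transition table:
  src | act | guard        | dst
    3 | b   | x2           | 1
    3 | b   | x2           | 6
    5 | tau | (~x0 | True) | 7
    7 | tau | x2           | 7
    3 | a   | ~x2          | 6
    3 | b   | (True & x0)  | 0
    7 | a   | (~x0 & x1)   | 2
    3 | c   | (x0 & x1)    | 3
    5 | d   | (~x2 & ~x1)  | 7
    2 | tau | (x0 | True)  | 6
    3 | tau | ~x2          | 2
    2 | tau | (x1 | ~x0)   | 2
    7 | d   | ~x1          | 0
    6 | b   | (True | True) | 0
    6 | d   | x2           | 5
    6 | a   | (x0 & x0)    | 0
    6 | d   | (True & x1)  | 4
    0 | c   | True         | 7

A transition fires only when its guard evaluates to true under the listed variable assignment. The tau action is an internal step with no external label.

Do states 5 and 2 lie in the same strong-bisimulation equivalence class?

Bisimulation quotient by refinement:
  π0 = {{0,1,2,3,4,5,6,7}}
  π1 = {{0},{1,4},{2,5},{3},{6},{7}}
  π2 = {{0},{1,4},{2},{3},{5},{6},{7}}
stable after 3 split(s): 7 block(s)
class of 5: {5}; class of 2: {2}

Answer: NOT BISIMILAR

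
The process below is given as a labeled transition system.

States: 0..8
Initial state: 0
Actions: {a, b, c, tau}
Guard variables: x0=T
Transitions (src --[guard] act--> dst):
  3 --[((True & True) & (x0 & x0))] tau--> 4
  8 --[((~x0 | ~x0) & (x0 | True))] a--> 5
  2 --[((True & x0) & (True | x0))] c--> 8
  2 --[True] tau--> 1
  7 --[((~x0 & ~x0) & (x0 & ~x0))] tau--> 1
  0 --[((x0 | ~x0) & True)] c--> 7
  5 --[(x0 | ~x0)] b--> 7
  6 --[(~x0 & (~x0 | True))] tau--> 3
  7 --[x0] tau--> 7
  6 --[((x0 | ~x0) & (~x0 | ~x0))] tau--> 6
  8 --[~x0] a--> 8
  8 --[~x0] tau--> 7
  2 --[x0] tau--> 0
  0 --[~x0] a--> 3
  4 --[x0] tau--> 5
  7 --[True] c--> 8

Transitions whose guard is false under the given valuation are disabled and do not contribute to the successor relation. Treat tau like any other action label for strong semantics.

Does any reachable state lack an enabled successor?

Answer: DEADLOCK at state 8

Working:
Reach set: {0,7,8}
  0: c→7  [1 out]
  7: c→8  tau→7  [2 out]
  8: ∅  [no exit]
trace reaching 8: c·c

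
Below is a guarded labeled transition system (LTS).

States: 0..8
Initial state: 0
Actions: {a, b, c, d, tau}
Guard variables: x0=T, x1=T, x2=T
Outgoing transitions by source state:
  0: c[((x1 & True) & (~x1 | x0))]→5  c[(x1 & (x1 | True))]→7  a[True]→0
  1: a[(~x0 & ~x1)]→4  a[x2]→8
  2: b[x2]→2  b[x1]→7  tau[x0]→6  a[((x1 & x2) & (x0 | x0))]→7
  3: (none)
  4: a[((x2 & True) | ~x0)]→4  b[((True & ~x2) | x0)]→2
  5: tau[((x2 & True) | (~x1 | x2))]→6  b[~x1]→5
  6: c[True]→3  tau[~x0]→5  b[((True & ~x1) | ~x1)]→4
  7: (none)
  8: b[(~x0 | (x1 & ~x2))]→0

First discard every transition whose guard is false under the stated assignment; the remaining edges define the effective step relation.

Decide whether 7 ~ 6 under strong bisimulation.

Refine partition for ~:
  round 0: {{0,1,2,3,4,5,6,7,8}}
  round 1: {{0},{1},{2},{3,7,8},{4},{5},{6}}
7 equivalence class(es) (converged in 2)
7∈{3,7,8}, 6∈{6}

Answer: NOT BISIMILAR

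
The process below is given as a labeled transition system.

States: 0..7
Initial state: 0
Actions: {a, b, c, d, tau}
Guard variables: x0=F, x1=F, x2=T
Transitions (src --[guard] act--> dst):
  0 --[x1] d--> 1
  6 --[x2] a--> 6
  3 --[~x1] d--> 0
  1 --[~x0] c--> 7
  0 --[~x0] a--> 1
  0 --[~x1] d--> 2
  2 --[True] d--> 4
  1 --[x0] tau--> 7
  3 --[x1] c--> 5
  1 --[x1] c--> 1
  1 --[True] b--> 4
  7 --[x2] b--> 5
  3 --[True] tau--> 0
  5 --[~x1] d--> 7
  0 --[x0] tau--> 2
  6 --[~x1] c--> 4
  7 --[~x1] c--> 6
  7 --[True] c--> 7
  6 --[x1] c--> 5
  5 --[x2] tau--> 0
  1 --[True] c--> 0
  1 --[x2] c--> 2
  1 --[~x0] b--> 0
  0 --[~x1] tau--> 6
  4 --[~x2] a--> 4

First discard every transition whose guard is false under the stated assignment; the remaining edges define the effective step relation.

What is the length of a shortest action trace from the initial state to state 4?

Layered search for 4:
  depth 0: {0}
  depth 1: {1,2,6}
  depth 2: {4,7}
depth(4)=2, e.g. a·b

Answer: 2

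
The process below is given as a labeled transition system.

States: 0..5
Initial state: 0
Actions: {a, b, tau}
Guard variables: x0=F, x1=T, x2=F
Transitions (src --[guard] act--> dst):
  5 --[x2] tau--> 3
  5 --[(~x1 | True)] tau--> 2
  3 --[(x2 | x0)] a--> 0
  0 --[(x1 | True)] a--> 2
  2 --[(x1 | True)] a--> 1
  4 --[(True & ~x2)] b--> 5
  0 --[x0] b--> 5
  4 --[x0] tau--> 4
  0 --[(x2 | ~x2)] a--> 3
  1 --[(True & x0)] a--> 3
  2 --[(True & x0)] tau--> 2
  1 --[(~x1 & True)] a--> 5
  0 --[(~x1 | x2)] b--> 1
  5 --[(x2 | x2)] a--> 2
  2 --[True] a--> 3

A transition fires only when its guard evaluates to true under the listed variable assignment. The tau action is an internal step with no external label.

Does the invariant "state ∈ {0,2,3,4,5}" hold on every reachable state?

Answer: INVARIANT VIOLATED at state 1

Analysis:
Safe = {0,2,3,4,5}
Reachable = {0,1,2,3}
  0: safe
  1: ✗ unsafe
  2: safe
  3: safe
reach 1 via a·a — violates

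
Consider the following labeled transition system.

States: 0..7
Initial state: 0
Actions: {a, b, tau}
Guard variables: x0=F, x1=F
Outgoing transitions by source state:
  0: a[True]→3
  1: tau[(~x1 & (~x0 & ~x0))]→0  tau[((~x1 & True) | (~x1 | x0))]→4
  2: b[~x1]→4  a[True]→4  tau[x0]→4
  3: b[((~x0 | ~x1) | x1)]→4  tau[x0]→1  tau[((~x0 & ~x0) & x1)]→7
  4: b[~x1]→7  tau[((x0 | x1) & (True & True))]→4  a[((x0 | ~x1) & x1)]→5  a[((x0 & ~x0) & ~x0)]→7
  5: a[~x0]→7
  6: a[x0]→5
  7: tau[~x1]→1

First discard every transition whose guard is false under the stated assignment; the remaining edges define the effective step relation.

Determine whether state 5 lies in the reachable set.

9 transition(s) survive guard evaluation.
Layer 0: {0}
Layer 1: {3}  cumulative {0,3}
Layer 2: {4}  cumulative {0,3,4}
Layer 3: {7}  cumulative {0,3,4,7}
Layer 4: {1}  cumulative {0,1,3,4,7}
Reachable = {0,1,3,4,7}

Answer: UNREACHABLE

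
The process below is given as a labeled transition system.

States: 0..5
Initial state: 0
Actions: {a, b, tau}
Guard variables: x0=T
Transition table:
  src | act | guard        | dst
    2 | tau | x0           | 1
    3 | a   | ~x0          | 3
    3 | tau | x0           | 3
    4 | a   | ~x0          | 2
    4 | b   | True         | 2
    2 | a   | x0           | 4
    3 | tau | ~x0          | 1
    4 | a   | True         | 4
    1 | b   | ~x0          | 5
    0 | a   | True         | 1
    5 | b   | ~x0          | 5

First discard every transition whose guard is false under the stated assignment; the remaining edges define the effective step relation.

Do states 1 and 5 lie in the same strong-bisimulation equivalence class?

Answer: BISIMILAR

Analysis:
Compute ~ classes (split until stable):
  π0 = {{0,1,2,3,4,5}}
  π1 = {{0},{1,5},{2},{3},{4}}
5 equivalence class(es) (converged in 2)
1∈{1,5}, 5∈{1,5}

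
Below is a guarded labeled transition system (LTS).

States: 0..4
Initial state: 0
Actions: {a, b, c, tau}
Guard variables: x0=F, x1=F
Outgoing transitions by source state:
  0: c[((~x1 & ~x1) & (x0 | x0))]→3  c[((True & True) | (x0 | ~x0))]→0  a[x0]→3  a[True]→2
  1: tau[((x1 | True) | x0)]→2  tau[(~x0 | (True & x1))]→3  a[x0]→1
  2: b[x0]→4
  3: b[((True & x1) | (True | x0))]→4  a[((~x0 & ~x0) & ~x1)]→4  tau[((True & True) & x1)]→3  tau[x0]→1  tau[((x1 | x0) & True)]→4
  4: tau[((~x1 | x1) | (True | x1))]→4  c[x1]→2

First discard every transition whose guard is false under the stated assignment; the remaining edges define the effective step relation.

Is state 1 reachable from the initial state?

Guard filter leaves 7 enabled edge(s).
L0 = {0}
L1 = {2}  now seen {0,2}
Reach set: {0,2}

Answer: UNREACHABLE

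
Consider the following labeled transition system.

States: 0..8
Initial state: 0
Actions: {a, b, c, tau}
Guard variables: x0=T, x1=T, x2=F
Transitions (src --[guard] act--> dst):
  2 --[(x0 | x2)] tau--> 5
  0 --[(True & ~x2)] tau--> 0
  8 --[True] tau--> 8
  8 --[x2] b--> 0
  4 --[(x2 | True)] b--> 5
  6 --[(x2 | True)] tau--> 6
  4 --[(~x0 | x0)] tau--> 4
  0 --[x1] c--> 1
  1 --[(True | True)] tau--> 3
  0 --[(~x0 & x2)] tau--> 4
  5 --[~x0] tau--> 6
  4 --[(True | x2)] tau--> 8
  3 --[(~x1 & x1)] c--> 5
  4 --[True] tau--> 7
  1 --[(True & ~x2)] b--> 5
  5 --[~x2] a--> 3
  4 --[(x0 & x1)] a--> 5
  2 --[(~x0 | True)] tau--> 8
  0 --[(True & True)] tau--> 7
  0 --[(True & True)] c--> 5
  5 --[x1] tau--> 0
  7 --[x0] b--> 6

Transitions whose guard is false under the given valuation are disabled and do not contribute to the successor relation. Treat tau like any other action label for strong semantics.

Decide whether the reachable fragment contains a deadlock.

Reach set: {0,1,3,5,6,7}
  0: c→1  c→5  tau→0  tau→7  [4 out]
  1: b→5  tau→3  [2 out]
  3: ∅  [no exit]
  5: a→3  tau→0  [2 out]
  6: tau→6  [1 out]
  7: b→6  [1 out]
Path to 3: c·tau

Answer: DEADLOCK at state 3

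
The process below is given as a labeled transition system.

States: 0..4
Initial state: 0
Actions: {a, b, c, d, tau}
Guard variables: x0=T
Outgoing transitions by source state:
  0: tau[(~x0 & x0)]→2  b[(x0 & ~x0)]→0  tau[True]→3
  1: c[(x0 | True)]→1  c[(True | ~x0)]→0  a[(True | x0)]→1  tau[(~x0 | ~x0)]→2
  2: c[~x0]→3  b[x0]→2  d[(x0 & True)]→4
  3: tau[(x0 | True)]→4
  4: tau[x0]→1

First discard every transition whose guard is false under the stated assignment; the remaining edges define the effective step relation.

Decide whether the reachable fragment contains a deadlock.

Answer: DEADLOCK-FREE

Analysis:
Reach set: {0,1,3,4}
  0: tau→3  [1 exit(s)]
  1: a→1  c→0  c→1  [3 exit(s)]
  3: tau→4  [1 exit(s)]
  4: tau→1  [1 exit(s)]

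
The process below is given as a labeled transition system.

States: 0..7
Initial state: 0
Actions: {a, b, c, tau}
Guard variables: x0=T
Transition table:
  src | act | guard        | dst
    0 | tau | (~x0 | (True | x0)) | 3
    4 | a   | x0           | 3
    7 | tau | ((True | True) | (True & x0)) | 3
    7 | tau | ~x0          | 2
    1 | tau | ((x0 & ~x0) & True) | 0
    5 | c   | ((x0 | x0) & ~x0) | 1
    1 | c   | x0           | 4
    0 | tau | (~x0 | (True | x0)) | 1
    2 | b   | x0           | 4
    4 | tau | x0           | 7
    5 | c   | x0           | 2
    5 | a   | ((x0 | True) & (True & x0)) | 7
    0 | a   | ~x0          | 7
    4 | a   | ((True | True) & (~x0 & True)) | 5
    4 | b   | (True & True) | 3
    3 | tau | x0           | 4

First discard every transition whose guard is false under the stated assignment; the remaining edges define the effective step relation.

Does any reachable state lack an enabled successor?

Answer: DEADLOCK-FREE

Analysis:
R = {0,1,3,4,7}
  0: tau→1  tau→3  [2 exit(s)]
  1: c→4  [1 exit(s)]
  3: tau→4  [1 exit(s)]
  4: a→3  b→3  tau→7  [3 exit(s)]
  7: tau→3  [1 exit(s)]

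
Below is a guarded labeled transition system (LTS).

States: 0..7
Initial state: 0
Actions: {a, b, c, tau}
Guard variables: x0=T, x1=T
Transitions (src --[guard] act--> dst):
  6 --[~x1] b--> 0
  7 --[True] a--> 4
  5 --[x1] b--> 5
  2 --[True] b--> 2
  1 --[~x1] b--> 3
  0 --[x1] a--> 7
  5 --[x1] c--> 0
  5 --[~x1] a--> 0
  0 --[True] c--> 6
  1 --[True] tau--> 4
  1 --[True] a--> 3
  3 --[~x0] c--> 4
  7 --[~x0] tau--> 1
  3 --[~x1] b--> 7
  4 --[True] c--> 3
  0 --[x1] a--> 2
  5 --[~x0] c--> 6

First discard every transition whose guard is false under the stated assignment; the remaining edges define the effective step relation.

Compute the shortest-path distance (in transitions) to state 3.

Answer: 3

Working:
BFS to 3:
  Layer 0: {0}
  Layer 1: {2,6,7}
  Layer 2: {4}
  Layer 3: {3}
3 enters at depth 3; path a·a·c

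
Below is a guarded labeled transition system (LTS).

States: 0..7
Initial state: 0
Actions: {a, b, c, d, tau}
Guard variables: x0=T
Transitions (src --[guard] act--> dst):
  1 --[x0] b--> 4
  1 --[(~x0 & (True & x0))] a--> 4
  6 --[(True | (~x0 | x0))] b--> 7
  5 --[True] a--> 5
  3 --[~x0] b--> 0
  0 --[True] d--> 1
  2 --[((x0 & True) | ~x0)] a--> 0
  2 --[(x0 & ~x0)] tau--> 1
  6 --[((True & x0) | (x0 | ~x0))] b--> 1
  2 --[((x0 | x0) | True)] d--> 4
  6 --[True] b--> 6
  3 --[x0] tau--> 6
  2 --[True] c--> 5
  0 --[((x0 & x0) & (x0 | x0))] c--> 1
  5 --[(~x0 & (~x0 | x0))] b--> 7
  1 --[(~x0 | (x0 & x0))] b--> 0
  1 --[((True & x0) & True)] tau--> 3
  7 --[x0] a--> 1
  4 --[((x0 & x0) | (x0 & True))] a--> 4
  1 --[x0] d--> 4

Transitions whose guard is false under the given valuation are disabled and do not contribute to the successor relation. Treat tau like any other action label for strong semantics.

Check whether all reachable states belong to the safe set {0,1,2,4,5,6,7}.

Answer: INVARIANT VIOLATED at state 3

Working:
Safe = {0,1,2,4,5,6,7}
Reachable = {0,1,3,4,6,7}
  0: safe
  1: safe
  3: outside
  4: safe
  6: safe
  7: safe
witness against invariant: d·tau → 3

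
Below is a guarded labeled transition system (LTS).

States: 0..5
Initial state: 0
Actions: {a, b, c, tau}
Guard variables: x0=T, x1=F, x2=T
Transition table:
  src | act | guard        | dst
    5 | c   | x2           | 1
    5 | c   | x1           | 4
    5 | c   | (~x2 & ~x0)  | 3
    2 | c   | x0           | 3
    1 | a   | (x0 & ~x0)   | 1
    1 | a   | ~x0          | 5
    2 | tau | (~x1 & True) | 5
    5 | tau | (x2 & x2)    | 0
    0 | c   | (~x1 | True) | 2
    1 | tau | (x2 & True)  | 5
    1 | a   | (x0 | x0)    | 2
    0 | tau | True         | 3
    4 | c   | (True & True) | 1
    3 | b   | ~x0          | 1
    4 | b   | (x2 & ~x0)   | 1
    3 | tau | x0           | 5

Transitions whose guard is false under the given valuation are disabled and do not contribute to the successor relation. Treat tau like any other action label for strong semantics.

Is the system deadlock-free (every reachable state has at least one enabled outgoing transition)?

Answer: DEADLOCK-FREE

Trace:
Reachable = {0,1,2,3,5}
  0: c→2  tau→3  [2 exit(s)]
  1: a→2  tau→5  [2 exit(s)]
  2: c→3  tau→5  [2 exit(s)]
  3: tau→5  [1 exit(s)]
  5: c→1  tau→0  [2 exit(s)]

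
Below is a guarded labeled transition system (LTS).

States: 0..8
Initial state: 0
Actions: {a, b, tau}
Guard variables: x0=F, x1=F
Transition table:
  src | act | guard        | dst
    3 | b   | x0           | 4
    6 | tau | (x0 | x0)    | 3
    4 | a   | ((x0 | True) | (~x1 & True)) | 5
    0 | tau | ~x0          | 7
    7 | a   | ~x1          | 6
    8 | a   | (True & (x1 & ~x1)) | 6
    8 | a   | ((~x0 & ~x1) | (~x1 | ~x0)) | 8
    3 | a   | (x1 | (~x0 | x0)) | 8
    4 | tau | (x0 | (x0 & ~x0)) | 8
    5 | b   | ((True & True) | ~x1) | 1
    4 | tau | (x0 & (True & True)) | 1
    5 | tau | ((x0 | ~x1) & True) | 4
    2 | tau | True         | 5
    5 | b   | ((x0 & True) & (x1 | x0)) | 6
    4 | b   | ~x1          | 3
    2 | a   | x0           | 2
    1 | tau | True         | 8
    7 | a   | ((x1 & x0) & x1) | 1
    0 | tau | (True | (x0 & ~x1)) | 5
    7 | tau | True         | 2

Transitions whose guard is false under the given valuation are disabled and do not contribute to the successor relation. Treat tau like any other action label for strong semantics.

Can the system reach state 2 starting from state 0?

12 transition(s) survive guard evaluation.
L0 = {0}
L1 = {5,7}  now seen {0,5,7}
L2 = {1,2,4,6}  now seen {0,1,2,4,5,6,7}
L3 = {3,8}  now seen {0,1,2,3,4,5,6,7,8}
Reachable = {0,1,2,3,4,5,6,7,8}
Path to 2: tau·tau

Answer: REACHABLE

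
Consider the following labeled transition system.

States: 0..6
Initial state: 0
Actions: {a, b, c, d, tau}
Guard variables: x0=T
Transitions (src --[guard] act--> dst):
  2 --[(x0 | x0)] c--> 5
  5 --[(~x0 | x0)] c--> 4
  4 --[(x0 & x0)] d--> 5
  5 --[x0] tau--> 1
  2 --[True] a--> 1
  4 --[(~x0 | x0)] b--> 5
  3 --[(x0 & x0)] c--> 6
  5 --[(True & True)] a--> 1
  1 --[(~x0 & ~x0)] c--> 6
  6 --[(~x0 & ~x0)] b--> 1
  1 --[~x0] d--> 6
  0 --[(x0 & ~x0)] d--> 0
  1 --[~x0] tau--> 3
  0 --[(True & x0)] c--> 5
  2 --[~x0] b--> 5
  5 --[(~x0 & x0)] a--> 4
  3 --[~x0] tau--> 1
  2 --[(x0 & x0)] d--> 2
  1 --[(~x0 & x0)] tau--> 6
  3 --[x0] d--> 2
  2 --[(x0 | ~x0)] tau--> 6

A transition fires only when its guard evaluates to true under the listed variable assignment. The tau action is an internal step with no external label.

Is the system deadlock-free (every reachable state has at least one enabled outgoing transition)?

Reachable = {0,1,4,5}
  0: c→5  [deg 1]
  1: ∅  [STUCK]
  4: b→5  d→5  [deg 2]
  5: a→1  c→4  tau→1  [deg 3]
witness 1: c·tau

Answer: DEADLOCK at state 1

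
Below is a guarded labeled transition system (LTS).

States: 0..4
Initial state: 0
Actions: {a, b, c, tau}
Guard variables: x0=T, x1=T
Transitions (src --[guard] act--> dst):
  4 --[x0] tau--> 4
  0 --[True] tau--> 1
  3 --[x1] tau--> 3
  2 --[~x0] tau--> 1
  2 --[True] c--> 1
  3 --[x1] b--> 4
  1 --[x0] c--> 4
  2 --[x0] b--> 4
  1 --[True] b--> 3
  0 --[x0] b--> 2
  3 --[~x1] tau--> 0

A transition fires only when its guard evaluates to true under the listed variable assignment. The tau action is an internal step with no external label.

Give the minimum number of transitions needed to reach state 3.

Answer: 2

Trace:
Layered search for 3:
  Layer 0: {0}
  Layer 1: {1,2}
  Layer 2: {3,4}
depth(3)=2, e.g. tau·b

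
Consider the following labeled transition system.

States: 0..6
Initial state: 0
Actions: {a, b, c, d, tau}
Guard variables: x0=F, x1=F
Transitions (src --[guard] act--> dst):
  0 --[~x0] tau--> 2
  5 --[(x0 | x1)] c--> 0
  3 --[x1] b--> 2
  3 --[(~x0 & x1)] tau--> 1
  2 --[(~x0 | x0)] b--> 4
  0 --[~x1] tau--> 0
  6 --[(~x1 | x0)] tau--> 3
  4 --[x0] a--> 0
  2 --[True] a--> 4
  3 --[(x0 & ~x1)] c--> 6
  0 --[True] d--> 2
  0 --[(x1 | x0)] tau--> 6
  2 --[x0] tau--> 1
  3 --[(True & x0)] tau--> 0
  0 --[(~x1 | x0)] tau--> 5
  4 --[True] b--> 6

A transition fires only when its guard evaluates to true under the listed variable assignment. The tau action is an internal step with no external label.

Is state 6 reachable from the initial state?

After dropping false guards: 8 live edges.
depth 0: {0}
depth 1: {2,5}  cumulative {0,2,5}
depth 2: {4}  cumulative {0,2,4,5}
depth 3: {6}  cumulative {0,2,4,5,6}
depth 4: {3}  cumulative {0,2,3,4,5,6}
Reachable = {0,2,3,4,5,6}
witness 6: tau·b·b

Answer: REACHABLE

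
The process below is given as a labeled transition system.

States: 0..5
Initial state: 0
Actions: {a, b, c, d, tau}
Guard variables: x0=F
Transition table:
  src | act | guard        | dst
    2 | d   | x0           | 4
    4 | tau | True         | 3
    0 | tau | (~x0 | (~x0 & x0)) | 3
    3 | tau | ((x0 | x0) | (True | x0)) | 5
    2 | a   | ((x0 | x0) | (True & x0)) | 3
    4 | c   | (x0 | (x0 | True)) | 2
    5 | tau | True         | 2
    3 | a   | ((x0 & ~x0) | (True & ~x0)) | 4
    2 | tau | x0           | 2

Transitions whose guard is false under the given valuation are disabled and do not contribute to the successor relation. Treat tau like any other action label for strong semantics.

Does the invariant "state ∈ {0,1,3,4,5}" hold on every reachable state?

Safe = {0,1,3,4,5}
Reachable = {0,2,3,4,5}
  0: ✓
  2: VIOLATES
  3: ✓
  4: ✓
  5: ✓
reach 2 via tau·tau·tau — violates

Answer: INVARIANT VIOLATED at state 2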